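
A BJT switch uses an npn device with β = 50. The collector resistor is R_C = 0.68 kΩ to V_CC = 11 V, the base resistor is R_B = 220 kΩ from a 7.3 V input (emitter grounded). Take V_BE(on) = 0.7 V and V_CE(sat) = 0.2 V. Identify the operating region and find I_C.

active; I_C ≈ 1.5 mA

Assume active. Base-emitter loop: I_B = (V_BB − V_BE)/R_B = (7.3 − 0.7)/220 = 0.03 mA.
I_C = β·I_B = 50×0.03 = 1.5 mA.
V_CE = V_CC − I_C·R_C = 11 − 1.5×0.68 = 9.98 V > V_CE(sat), so the active-region assumption holds.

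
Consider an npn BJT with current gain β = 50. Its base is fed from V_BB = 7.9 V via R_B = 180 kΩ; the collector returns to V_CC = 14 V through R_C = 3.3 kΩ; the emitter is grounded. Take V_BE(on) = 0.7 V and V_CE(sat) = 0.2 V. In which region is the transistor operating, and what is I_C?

Assume active. Base-emitter loop: I_B = (V_BB − V_BE)/R_B = (7.9 − 0.7)/180 = 0.04 mA.
I_C = β·I_B = 50×0.04 = 2 mA.
V_CE = V_CC − I_C·R_C = 14 − 2×3.3 = 7.4 V > V_CE(sat), so the active-region assumption holds.

active; I_C ≈ 2 mA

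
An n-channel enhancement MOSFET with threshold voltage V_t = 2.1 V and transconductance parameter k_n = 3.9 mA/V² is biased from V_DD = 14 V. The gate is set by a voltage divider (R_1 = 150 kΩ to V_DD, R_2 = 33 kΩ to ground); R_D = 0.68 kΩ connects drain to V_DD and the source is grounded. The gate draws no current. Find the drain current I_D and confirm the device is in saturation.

V_G = V_DD·R_2/(R_1+R_2) = 14×33/183 = 2.52 V. With the source grounded, V_GS = V_G = 2.52 V.
Assume saturation: I_D = (k_n/2)(V_GS − V_t)² = (3.9/2)×(2.52 − 2.1)² = 1.95×0.425² = 0.352 mA.
V_DS = V_DD − I_D·R_D = 14 − 0.352×0.68 = 13.8 V.
Saturation requires V_DS ≥ V_GS − V_t = 0.425 V; 13.8 ≥ 0.425 ✓.

I_D ≈ 0.35 mA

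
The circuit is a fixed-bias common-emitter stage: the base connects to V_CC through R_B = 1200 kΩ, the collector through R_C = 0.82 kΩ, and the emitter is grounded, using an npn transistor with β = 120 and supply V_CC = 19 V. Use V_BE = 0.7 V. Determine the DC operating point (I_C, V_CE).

I_C ≈ 1.8 mA, V_CE ≈ 17 V

Base loop: V_CC = I_B·R_B + V_BE, so I_B = (19 − 0.7)/1200 kΩ = 0.0153 mA.
In the active region I_C = β·I_B = 120 × 0.0153 = 1.83 mA.
Collector loop: V_CE = V_CC − I_C·R_C = 19 − 1.83×0.82 = 17.5 V.
Since V_CE = 17.5 V > V_CE(sat) ≈ 0.2 V, the transistor is in the active region as assumed.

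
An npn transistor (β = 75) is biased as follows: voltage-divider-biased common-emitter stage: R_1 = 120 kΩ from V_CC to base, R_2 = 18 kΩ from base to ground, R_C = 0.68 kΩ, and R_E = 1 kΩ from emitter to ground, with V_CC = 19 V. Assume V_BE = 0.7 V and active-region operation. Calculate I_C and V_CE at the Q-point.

I_C ≈ 1.5 mA, V_CE ≈ 17 V

Thevenize the base divider: V_Th = V_CC·R_2/(R_1+R_2) = 19×18/138 = 2.48 V, R_Th = R_1‖R_2 = 15.7 kΩ.
Base-emitter loop: V_Th = I_B·R_Th + V_BE + (β+1)I_B·R_E, so I_B = (2.48 − 0.7) / (15.7 + 76×1) = 0.0194 mA.
I_C = β·I_B = 75×0.0194 = 1.46 mA, and I_E = (β+1)I_B = 1.47 mA.
V_CE = V_CC − I_C·R_C − I_E·R_E = 19 − 1.46×0.68 − 1.47×1 = 16.5 V.
V_CE = 16.5 V > 0.2 V confirms active-region operation.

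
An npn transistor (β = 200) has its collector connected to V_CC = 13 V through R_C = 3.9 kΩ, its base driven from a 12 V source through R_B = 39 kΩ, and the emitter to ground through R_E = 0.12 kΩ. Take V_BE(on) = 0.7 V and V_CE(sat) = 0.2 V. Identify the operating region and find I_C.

saturation; I_C ≈ 3.2 mA

Assume active: I_B = (12 − 0.7)/(39 + 201×0.12) = 0.179 mA, I_C = β·I_B = 35.8 mA.
Then V_CE = 13 − 35.8×3.9 − 36×0.12 = -131 V < 0.2 V — the active assumption fails.
Re-solve with V_CE = 0.2 V. KCL at the emitter: V_E/R_E = (V_BB−0.7−V_E)/R_B + (V_CC−0.2−V_E)/R_C, giving V_E = 0.415 V.
I_C = (V_CC − 0.2 − V_E)/R_C = (12.8 − 0.415)/3.9 = 3.18 mA.
Check: I_B = (11.3 − 0.415)/39 = 0.279 mA, and β·I_B = 55.8 mA > I_C, confirming saturation.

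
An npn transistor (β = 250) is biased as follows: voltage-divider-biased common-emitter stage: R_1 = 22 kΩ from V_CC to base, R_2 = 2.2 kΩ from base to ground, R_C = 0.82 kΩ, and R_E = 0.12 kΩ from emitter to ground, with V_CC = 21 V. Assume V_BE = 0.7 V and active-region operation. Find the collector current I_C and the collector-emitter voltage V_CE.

I_C ≈ 9.4 mA, V_CE ≈ 12 V

Thevenize the base divider: V_Th = V_CC·R_2/(R_1+R_2) = 21×2.2/24.2 = 1.91 V, R_Th = R_1‖R_2 = 2 kΩ.
Base-emitter loop: V_Th = I_B·R_Th + V_BE + (β+1)I_B·R_E, so I_B = (1.91 − 0.7) / (2 + 251×0.12) = 0.0376 mA.
I_C = β·I_B = 250×0.0376 = 9.41 mA, and I_E = (β+1)I_B = 9.45 mA.
V_CE = V_CC − I_C·R_C − I_E·R_E = 21 − 9.41×0.82 − 9.45×0.12 = 12.1 V.
V_CE = 12.1 V > 0.2 V confirms active-region operation.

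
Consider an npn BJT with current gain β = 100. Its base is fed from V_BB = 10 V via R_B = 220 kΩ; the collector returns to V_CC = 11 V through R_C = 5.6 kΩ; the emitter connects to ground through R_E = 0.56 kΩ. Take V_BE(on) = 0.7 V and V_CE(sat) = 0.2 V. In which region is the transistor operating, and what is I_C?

saturation; I_C ≈ 1.7 mA

Assume active: I_B = (10 − 0.7)/(220 + 101×0.56) = 0.0336 mA, I_C = β·I_B = 3.36 mA.
Then V_CE = 11 − 3.36×5.6 − 3.4×0.56 = -9.73 V < 0.2 V — the active assumption fails.
Re-solve with V_CE = 0.2 V. KCL at the emitter: V_E/R_E = (V_BB−0.7−V_E)/R_B + (V_CC−0.2−V_E)/R_C, giving V_E = 1 V.
I_C = (V_CC − 0.2 − V_E)/R_C = (10.8 − 1)/5.6 = 1.75 mA.
Check: I_B = (9.3 − 1)/220 = 0.0377 mA, and β·I_B = 3.77 mA > I_C, confirming saturation.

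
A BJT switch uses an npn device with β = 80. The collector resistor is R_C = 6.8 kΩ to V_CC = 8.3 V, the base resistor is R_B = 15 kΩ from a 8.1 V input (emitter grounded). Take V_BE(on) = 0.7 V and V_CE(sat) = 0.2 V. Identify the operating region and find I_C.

Assume active: I_B = (8.1 − 0.7)/15 = 0.493 mA, giving I_C = β·I_B = 39.5 mA.
But then V_CE = 8.3 − 39.5×6.8 = -260 V < V_CE(sat) = 0.2 V — impossible in the active region.
So the transistor is saturated. With V_CE = 0.2 V, I_C = (V_CC − 0.2)/R_C = 8.1/6.8 = 1.19 mA.
Check: β·I_B = 39.5 mA > I_C = 1.19 mA, confirming saturation.

saturation; I_C ≈ 1.2 mA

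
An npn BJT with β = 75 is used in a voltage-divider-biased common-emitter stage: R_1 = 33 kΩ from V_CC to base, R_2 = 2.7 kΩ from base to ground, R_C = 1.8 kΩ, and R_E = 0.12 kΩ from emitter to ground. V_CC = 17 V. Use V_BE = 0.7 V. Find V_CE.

V_CE ≈ 9.7 V

Thevenize the base divider: V_Th = V_CC·R_2/(R_1+R_2) = 17×2.7/35.7 = 1.29 V, R_Th = R_1‖R_2 = 2.5 kΩ.
Base-emitter loop: V_Th = I_B·R_Th + V_BE + (β+1)I_B·R_E, so I_B = (1.29 − 0.7) / (2.5 + 76×0.12) = 0.0504 mA.
I_C = β·I_B = 75×0.0504 = 3.78 mA, and I_E = (β+1)I_B = 3.83 mA.
V_CE = V_CC − I_C·R_C − I_E·R_E = 17 − 3.78×1.8 − 3.83×0.12 = 9.73 V.
V_CE = 9.73 V > 0.2 V confirms active-region operation.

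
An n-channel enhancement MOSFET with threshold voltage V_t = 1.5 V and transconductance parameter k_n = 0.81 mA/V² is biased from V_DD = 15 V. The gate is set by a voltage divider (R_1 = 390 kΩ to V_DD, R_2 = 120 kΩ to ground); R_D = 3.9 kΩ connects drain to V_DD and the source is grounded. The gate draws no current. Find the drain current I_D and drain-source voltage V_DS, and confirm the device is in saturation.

V_G = V_DD·R_2/(R_1+R_2) = 15×120/510 = 3.53 V. With the source grounded, V_GS = V_G = 3.53 V.
Assume saturation: I_D = (k_n/2)(V_GS − V_t)² = (0.81/2)×(3.53 − 1.5)² = 0.405×2.03² = 1.67 mA.
V_DS = V_DD − I_D·R_D = 15 − 1.67×3.9 = 8.49 V.
Saturation requires V_DS ≥ V_GS − V_t = 2.03 V; 8.49 ≥ 2.03 ✓.

I_D ≈ 1.7 mA, V_DS ≈ 8.5 V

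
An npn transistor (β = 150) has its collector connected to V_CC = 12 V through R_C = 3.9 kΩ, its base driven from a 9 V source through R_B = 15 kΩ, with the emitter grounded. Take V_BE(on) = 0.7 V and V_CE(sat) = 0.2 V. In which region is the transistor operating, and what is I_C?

saturation; I_C ≈ 3 mA

Assume active: I_B = (9 − 0.7)/15 = 0.553 mA, giving I_C = β·I_B = 83 mA.
But then V_CE = 12 − 83×3.9 = -312 V < V_CE(sat) = 0.2 V — impossible in the active region.
So the transistor is saturated. With V_CE = 0.2 V, I_C = (V_CC − 0.2)/R_C = 11.8/3.9 = 3.03 mA.
Check: β·I_B = 83 mA > I_C = 3.03 mA, confirming saturation.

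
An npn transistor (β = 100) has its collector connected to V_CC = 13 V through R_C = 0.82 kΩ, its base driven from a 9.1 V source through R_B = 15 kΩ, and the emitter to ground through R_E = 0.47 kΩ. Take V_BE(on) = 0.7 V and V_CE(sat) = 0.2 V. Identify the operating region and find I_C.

Assume active: I_B = (9.1 − 0.7)/(15 + 101×0.47) = 0.134 mA, I_C = β·I_B = 13.4 mA.
Then V_CE = 13 − 13.4×0.82 − 13.6×0.47 = -4.41 V < 0.2 V — the active assumption fails.
Re-solve with V_CE = 0.2 V. KCL at the emitter: V_E/R_E = (V_BB−0.7−V_E)/R_B + (V_CC−0.2−V_E)/R_C, giving V_E = 4.74 V.
I_C = (V_CC − 0.2 − V_E)/R_C = (12.8 − 4.74)/0.82 = 9.83 mA.
Check: I_B = (8.4 − 4.74)/15 = 0.244 mA, and β·I_B = 24.4 mA > I_C, confirming saturation.

saturation; I_C ≈ 9.8 mA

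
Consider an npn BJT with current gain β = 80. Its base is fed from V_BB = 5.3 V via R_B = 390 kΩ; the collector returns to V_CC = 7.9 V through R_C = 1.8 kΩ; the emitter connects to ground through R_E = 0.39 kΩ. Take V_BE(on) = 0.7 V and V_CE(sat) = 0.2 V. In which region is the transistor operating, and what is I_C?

active; I_C ≈ 0.87 mA

Assume active. Base-emitter loop: I_B = (V_BB − V_BE)/(R_B + (β+1)R_E) = (5.3 − 0.7)/(390 + 81×0.39) = 0.0109 mA.
I_C = β·I_B = 80×0.0109 = 0.873 mA.
V_CE = V_CC − I_C·R_C − I_E·R_E = 7.9 − 0.873×1.8 − 0.884×0.39 = 5.98 V > V_CE(sat), so the active-region assumption holds.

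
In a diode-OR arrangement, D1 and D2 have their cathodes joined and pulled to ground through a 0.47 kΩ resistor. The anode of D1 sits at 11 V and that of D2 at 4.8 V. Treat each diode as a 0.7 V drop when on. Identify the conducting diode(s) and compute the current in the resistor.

Assume both conduct. Then node N would need to be at both 11−0.7 = 10.3 V and 4.8−0.7 = 4.1 V, which is impossible.
Assume only D1 conducts: V_N = 11 − 0.7 = 10.3 V, so I_R = 10.3/0.47 = 21.9 mA.
Check D2: its anode-to-cathode voltage is 4.8 − 10.3 = -5.5 V < 0.7 V, so it is off. The assumption is consistent.

Only D1 conducts; I_R ≈ 22 mA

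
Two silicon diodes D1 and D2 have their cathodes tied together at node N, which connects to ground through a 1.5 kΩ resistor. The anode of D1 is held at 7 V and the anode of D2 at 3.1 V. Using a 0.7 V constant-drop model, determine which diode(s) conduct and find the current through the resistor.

Assume both conduct. Then node N would need to be at both 7−0.7 = 6.3 V and 3.1−0.7 = 2.4 V, which is impossible.
Assume only D1 conducts: V_N = 7 − 0.7 = 6.3 V, so I_R = 6.3/1.5 = 4.2 mA.
Check D2: its anode-to-cathode voltage is 3.1 − 6.3 = -3.2 V < 0.7 V, so it is off. The assumption is consistent.

Only D1 conducts; I_R ≈ 4.2 mA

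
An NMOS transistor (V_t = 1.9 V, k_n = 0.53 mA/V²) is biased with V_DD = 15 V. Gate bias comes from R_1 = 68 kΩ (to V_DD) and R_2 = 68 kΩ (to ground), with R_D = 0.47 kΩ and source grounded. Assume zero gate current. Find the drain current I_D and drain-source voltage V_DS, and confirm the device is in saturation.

I_D ≈ 8.3 mA, V_DS ≈ 11 V

V_G = V_DD·R_2/(R_1+R_2) = 15×68/136 = 7.5 V. With the source grounded, V_GS = V_G = 7.5 V.
Assume saturation: I_D = (k_n/2)(V_GS − V_t)² = (0.53/2)×(7.5 − 1.9)² = 0.265×5.6² = 8.31 mA.
V_DS = V_DD − I_D·R_D = 15 − 8.31×0.47 = 11.1 V.
Saturation requires V_DS ≥ V_GS − V_t = 5.6 V; 11.1 ≥ 5.6 ✓.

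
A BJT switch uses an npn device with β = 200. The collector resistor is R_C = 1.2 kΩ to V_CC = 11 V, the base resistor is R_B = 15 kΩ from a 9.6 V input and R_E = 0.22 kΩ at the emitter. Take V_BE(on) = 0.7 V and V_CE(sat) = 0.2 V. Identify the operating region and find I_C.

Assume active: I_B = (9.6 − 0.7)/(15 + 201×0.22) = 0.15 mA, I_C = β·I_B = 30.1 mA.
Then V_CE = 11 − 30.1×1.2 − 30.2×0.22 = -31.7 V < 0.2 V — the active assumption fails.
Re-solve with V_CE = 0.2 V. KCL at the emitter: V_E/R_E = (V_BB−0.7−V_E)/R_B + (V_CC−0.2−V_E)/R_C, giving V_E = 1.76 V.
I_C = (V_CC − 0.2 − V_E)/R_C = (10.8 − 1.76)/1.2 = 7.53 mA.
Check: I_B = (8.9 − 1.76)/15 = 0.476 mA, and β·I_B = 95.2 mA > I_C, confirming saturation.

saturation; I_C ≈ 7.5 mA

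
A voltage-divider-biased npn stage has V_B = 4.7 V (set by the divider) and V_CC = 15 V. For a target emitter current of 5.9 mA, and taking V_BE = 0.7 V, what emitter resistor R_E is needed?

V_E = V_B − V_BE = 4.7 − 0.7 = 4 V.
R_E = V_E / I_E = 4 / 5.9 = 0.678 kΩ.

R_E ≈ 0.68 kΩ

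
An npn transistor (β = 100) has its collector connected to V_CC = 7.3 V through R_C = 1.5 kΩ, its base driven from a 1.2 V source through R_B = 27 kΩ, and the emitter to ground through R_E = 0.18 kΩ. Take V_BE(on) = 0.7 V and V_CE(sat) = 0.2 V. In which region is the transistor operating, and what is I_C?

active; I_C ≈ 1.1 mA

Assume active. Base-emitter loop: I_B = (V_BB − V_BE)/(R_B + (β+1)R_E) = (1.2 − 0.7)/(27 + 101×0.18) = 0.0111 mA.
I_C = β·I_B = 100×0.0111 = 1.11 mA.
V_CE = V_CC − I_C·R_C − I_E·R_E = 7.3 − 1.11×1.5 − 1.12×0.18 = 5.44 V > V_CE(sat), so the active-region assumption holds.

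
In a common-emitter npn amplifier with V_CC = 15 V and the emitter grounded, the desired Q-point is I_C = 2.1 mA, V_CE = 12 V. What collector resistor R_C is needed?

R_C ≈ 1.4 kΩ

Collector loop: V_CC = I_C·R_C + V_CE.
R_C = (V_CC − V_CE)/I_C = (15 − 12)/2.1 = 1.43 kΩ.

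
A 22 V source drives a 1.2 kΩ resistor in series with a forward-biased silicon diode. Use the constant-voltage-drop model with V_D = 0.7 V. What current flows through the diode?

I ≈ 18 mA

KVL around the loop: 22 = V_D + I·R = 0.7 + I × 1.2 kΩ.
So I = (22 − 0.7) / 1.2 kΩ = 21.3 / 1.2 = 17.8 mA.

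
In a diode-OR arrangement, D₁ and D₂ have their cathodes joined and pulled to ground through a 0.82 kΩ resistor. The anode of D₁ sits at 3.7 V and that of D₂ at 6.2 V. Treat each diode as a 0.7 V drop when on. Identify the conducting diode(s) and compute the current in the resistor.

Only D₂ conducts; I_R ≈ 6.7 mA

Assume both conduct. Then node N would need to be at both 3.7−0.7 = 3 V and 6.2−0.7 = 5.5 V, which is impossible.
Assume only D₂ conducts: V_N = 6.2 − 0.7 = 5.5 V, so I_R = 5.5/0.82 = 6.71 mA.
Check D₁: its anode-to-cathode voltage is 3.7 − 5.5 = -1.8 V < 0.7 V, so it is off. The assumption is consistent.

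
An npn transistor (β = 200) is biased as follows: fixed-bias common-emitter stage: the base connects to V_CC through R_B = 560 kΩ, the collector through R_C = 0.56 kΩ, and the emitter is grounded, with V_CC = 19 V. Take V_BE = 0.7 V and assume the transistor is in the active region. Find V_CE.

V_CE ≈ 15 V

Base loop: V_CC = I_B·R_B + V_BE, so I_B = (19 − 0.7)/560 kΩ = 0.0327 mA.
In the active region I_C = β·I_B = 200 × 0.0327 = 6.54 mA.
Collector loop: V_CE = V_CC − I_C·R_C = 19 − 6.54×0.56 = 15.3 V.
Since V_CE = 15.3 V > V_CE(sat) ≈ 0.2 V, the transistor is in the active region as assumed.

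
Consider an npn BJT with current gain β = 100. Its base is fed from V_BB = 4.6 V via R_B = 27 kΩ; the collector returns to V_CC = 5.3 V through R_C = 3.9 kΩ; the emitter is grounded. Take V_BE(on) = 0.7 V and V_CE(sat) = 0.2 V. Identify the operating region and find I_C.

saturation; I_C ≈ 1.3 mA

Assume active: I_B = (4.6 − 0.7)/27 = 0.144 mA, giving I_C = β·I_B = 14.4 mA.
But then V_CE = 5.3 − 14.4×3.9 = -51 V < V_CE(sat) = 0.2 V — impossible in the active region.
So the transistor is saturated. With V_CE = 0.2 V, I_C = (V_CC − 0.2)/R_C = 5.1/3.9 = 1.31 mA.
Check: β·I_B = 14.4 mA > I_C = 1.31 mA, confirming saturation.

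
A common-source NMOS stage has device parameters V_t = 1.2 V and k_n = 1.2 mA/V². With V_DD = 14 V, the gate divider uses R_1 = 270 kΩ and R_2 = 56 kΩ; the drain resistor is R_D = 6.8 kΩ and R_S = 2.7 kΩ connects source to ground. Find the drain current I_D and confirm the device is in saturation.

V_G = V_DD·R_2/(R_1+R_2) = 14×56/326 = 2.4 V.
Assume saturation: I_D = (k_n/2)(V_GS − V_t)² with V_GS = V_G − I_D·R_S = 2.4 − 2.7·I_D.
Substituting gives 4.37·I_D² − 4.9·I_D + 0.871 = 0, with roots I_D = 0.221 or 0.9 mA.
The root I_D = 0.9 mA gives V_GS = -0.0246 V ≤ V_t, so take I_D = 0.221 mA.
Then V_GS = 1.81 V and V_DS = V_DD − I_D(R_D+R_S) = 14 − 0.221×9.5 = 11.9 V.
Saturation requires V_DS ≥ V_GS − V_t = 0.607 V; 11.9 ≥ 0.607 ✓.

I_D ≈ 0.22 mA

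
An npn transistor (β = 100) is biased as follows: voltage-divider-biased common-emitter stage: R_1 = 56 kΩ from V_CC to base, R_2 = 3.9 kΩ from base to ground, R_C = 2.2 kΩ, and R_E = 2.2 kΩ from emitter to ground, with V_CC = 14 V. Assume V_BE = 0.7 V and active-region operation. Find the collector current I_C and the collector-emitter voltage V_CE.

I_C ≈ 0.094 mA, V_CE ≈ 14 V

Thevenize the base divider: V_Th = V_CC·R_2/(R_1+R_2) = 14×3.9/59.9 = 0.912 V, R_Th = R_1‖R_2 = 3.65 kΩ.
Base-emitter loop: V_Th = I_B·R_Th + V_BE + (β+1)I_B·R_E, so I_B = (0.912 − 0.7) / (3.65 + 101×2.2) = 0.000937 mA.
I_C = β·I_B = 100×0.000937 = 0.0937 mA, and I_E = (β+1)I_B = 0.0946 mA.
V_CE = V_CC − I_C·R_C − I_E·R_E = 14 − 0.0937×2.2 − 0.0946×2.2 = 13.6 V.
V_CE = 13.6 V > 0.2 V confirms active-region operation.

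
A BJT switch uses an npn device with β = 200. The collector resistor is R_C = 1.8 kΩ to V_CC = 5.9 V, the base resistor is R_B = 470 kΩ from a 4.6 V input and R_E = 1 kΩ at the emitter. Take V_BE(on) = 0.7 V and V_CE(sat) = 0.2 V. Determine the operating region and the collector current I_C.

Assume active. Base-emitter loop: I_B = (V_BB − V_BE)/(R_B + (β+1)R_E) = (4.6 − 0.7)/(470 + 201×1) = 0.00581 mA.
I_C = β·I_B = 200×0.00581 = 1.16 mA.
V_CE = V_CC − I_C·R_C − I_E·R_E = 5.9 − 1.16×1.8 − 1.17×1 = 2.64 V > V_CE(sat), so the active-region assumption holds.

active; I_C ≈ 1.2 mA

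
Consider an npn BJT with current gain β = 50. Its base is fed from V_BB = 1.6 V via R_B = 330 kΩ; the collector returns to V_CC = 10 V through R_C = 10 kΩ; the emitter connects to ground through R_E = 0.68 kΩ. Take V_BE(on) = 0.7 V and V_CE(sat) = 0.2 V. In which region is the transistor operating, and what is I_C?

active; I_C ≈ 0.12 mA

Assume active. Base-emitter loop: I_B = (V_BB − V_BE)/(R_B + (β+1)R_E) = (1.6 − 0.7)/(330 + 51×0.68) = 0.00247 mA.
I_C = β·I_B = 50×0.00247 = 0.123 mA.
V_CE = V_CC − I_C·R_C − I_E·R_E = 10 − 0.123×10 − 0.126×0.68 = 8.68 V > V_CE(sat), so the active-region assumption holds.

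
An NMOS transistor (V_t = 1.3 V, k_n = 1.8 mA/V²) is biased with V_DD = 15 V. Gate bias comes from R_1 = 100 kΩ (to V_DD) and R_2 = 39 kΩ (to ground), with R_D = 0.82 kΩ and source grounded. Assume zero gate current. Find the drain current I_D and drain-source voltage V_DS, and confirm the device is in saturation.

I_D ≈ 7.6 mA, V_DS ≈ 8.8 V

V_G = V_DD·R_2/(R_1+R_2) = 15×39/139 = 4.21 V. With the source grounded, V_GS = V_G = 4.21 V.
Assume saturation: I_D = (k_n/2)(V_GS − V_t)² = (1.8/2)×(4.21 − 1.3)² = 0.9×2.91² = 7.61 mA.
V_DS = V_DD − I_D·R_D = 15 − 7.61×0.82 = 8.76 V.
Saturation requires V_DS ≥ V_GS − V_t = 2.91 V; 8.76 ≥ 2.91 ✓.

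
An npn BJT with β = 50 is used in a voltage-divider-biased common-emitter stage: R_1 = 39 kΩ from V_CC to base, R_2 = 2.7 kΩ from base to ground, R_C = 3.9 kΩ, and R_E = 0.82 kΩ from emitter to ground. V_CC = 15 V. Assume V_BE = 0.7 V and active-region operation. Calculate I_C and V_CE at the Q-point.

Thevenize the base divider: V_Th = V_CC·R_2/(R_1+R_2) = 15×2.7/41.7 = 0.971 V, R_Th = R_1‖R_2 = 2.53 kΩ.
Base-emitter loop: V_Th = I_B·R_Th + V_BE + (β+1)I_B·R_E, so I_B = (0.971 − 0.7) / (2.53 + 51×0.82) = 0.00612 mA.
I_C = β·I_B = 50×0.00612 = 0.306 mA, and I_E = (β+1)I_B = 0.312 mA.
V_CE = V_CC − I_C·R_C − I_E·R_E = 15 − 0.306×3.9 − 0.312×0.82 = 13.6 V.
V_CE = 13.6 V > 0.2 V confirms active-region operation.

I_C ≈ 0.31 mA, V_CE ≈ 14 V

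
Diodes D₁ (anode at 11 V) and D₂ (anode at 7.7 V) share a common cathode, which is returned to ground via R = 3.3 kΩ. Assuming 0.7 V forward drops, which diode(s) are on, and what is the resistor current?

Assume both conduct. Then node N would need to be at both 11−0.7 = 10.3 V and 7.7−0.7 = 7 V, which is impossible.
Assume only D₁ conducts: V_N = 11 − 0.7 = 10.3 V, so I_R = 10.3/3.3 = 3.12 mA.
Check D₂: its anode-to-cathode voltage is 7.7 − 10.3 = -2.6 V < 0.7 V, so it is off. The assumption is consistent.

Only D₁ conducts; I_R ≈ 3.1 mA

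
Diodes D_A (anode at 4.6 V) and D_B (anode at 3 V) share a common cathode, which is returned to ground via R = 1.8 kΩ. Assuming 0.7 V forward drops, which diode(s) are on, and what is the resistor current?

Only D_A conducts; I_R ≈ 2.2 mA

Assume both conduct. Then node N would need to be at both 4.6−0.7 = 3.9 V and 3−0.7 = 2.3 V, which is impossible.
Assume only D_A conducts: V_N = 4.6 − 0.7 = 3.9 V, so I_R = 3.9/1.8 = 2.17 mA.
Check D_B: its anode-to-cathode voltage is 3 − 3.9 = -0.9 V < 0.7 V, so it is off. The assumption is consistent.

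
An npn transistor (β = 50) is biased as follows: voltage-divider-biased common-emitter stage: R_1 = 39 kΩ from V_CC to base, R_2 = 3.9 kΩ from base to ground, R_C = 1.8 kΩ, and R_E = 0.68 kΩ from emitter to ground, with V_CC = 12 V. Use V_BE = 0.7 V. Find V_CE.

Thevenize the base divider: V_Th = V_CC·R_2/(R_1+R_2) = 12×3.9/42.9 = 1.09 V, R_Th = R_1‖R_2 = 3.55 kΩ.
Base-emitter loop: V_Th = I_B·R_Th + V_BE + (β+1)I_B·R_E, so I_B = (1.09 − 0.7) / (3.55 + 51×0.68) = 0.0102 mA.
I_C = β·I_B = 50×0.0102 = 0.511 mA, and I_E = (β+1)I_B = 0.522 mA.
V_CE = V_CC − I_C·R_C − I_E·R_E = 12 − 0.511×1.8 − 0.522×0.68 = 10.7 V.
V_CE = 10.7 V > 0.2 V confirms active-region operation.

V_CE ≈ 11 V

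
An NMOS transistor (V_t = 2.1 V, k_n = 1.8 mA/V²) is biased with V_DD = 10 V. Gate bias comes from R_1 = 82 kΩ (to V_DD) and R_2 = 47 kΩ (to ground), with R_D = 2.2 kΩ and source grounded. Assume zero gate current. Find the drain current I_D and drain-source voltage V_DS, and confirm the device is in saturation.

V_G = V_DD·R_2/(R_1+R_2) = 10×47/129 = 3.64 V. With the source grounded, V_GS = V_G = 3.64 V.
Assume saturation: I_D = (k_n/2)(V_GS − V_t)² = (1.8/2)×(3.64 − 2.1)² = 0.9×1.54² = 2.14 mA.
V_DS = V_DD − I_D·R_D = 10 − 2.14×2.2 = 5.28 V.
Saturation requires V_DS ≥ V_GS − V_t = 1.54 V; 5.28 ≥ 1.54 ✓.

I_D ≈ 2.1 mA, V_DS ≈ 5.3 V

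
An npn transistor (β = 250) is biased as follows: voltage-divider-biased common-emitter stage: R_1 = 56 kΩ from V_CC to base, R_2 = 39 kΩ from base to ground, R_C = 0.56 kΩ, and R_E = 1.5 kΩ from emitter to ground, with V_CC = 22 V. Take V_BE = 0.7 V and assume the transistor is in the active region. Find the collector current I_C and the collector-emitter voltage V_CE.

Thevenize the base divider: V_Th = V_CC·R_2/(R_1+R_2) = 22×39/95 = 9.03 V, R_Th = R_1‖R_2 = 23 kΩ.
Base-emitter loop: V_Th = I_B·R_Th + V_BE + (β+1)I_B·R_E, so I_B = (9.03 − 0.7) / (23 + 251×1.5) = 0.0209 mA.
I_C = β·I_B = 250×0.0209 = 5.21 mA, and I_E = (β+1)I_B = 5.23 mA.
V_CE = V_CC − I_C·R_C − I_E·R_E = 22 − 5.21×0.56 − 5.23×1.5 = 11.2 V.
V_CE = 11.2 V > 0.2 V confirms active-region operation.

I_C ≈ 5.2 mA, V_CE ≈ 11 V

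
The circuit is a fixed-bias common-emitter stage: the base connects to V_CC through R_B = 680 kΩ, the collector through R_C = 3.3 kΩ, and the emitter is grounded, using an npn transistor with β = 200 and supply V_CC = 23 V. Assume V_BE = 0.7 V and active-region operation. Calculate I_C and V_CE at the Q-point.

I_C ≈ 6.6 mA, V_CE ≈ 1.4 V

Base loop: V_CC = I_B·R_B + V_BE, so I_B = (23 − 0.7)/680 kΩ = 0.0328 mA.
In the active region I_C = β·I_B = 200 × 0.0328 = 6.56 mA.
Collector loop: V_CE = V_CC − I_C·R_C = 23 − 6.56×3.3 = 1.36 V.
Since V_CE = 1.36 V > V_CE(sat) ≈ 0.2 V, the transistor is in the active region as assumed.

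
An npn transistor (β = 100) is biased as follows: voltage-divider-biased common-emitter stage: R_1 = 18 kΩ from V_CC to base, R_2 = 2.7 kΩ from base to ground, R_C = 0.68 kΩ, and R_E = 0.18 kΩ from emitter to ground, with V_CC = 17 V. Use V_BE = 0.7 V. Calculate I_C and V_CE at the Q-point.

I_C ≈ 7.4 mA, V_CE ≈ 11 V

Thevenize the base divider: V_Th = V_CC·R_2/(R_1+R_2) = 17×2.7/20.7 = 2.22 V, R_Th = R_1‖R_2 = 2.35 kΩ.
Base-emitter loop: V_Th = I_B·R_Th + V_BE + (β+1)I_B·R_E, so I_B = (2.22 − 0.7) / (2.35 + 101×0.18) = 0.0739 mA.
I_C = β·I_B = 100×0.0739 = 7.39 mA, and I_E = (β+1)I_B = 7.47 mA.
V_CE = V_CC − I_C·R_C − I_E·R_E = 17 − 7.39×0.68 − 7.47×0.18 = 10.6 V.
V_CE = 10.6 V > 0.2 V confirms active-region operation.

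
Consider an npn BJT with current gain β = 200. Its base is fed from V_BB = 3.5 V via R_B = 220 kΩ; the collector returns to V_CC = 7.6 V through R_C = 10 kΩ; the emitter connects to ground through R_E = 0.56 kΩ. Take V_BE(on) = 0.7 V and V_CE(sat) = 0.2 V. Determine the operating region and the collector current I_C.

saturation; I_C ≈ 0.7 mA

Assume active: I_B = (3.5 − 0.7)/(220 + 201×0.56) = 0.00842 mA, I_C = β·I_B = 1.68 mA.
Then V_CE = 7.6 − 1.68×10 − 1.69×0.56 = -10.2 V < 0.2 V — the active assumption fails.
Re-solve with V_CE = 0.2 V. KCL at the emitter: V_E/R_E = (V_BB−0.7−V_E)/R_B + (V_CC−0.2−V_E)/R_C, giving V_E = 0.398 V.
I_C = (V_CC − 0.2 − V_E)/R_C = (7.4 − 0.398)/10 = 0.7 mA.
Check: I_B = (2.8 − 0.398)/220 = 0.0109 mA, and β·I_B = 2.18 mA > I_C, confirming saturation.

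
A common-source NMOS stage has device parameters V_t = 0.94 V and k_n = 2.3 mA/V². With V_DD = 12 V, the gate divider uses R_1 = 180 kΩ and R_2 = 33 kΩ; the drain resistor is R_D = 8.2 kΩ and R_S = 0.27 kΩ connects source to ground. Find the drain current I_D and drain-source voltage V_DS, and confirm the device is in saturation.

I_D ≈ 0.64 mA, V_DS ≈ 6.6 V

V_G = V_DD·R_2/(R_1+R_2) = 12×33/213 = 1.86 V.
Assume saturation: I_D = (k_n/2)(V_GS − V_t)² with V_GS = V_G − I_D·R_S = 1.86 − 0.27·I_D.
Substituting gives 0.0838·I_D² − 1.57·I_D + 0.972 = 0, with roots I_D = 0.64 or 18.1 mA.
The root I_D = 18.1 mA gives V_GS = -3.03 V ≤ V_t, so take I_D = 0.64 mA.
Then V_GS = 1.69 V and V_DS = V_DD − I_D(R_D+R_S) = 12 − 0.64×8.47 = 6.58 V.
Saturation requires V_DS ≥ V_GS − V_t = 0.746 V; 6.58 ≥ 0.746 ✓.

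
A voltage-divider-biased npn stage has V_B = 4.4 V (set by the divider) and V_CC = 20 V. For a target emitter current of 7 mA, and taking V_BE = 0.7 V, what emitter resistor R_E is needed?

V_E = V_B − V_BE = 4.4 − 0.7 = 3.7 V.
R_E = V_E / I_E = 3.7 / 7 = 0.529 kΩ.

R_E ≈ 0.53 kΩ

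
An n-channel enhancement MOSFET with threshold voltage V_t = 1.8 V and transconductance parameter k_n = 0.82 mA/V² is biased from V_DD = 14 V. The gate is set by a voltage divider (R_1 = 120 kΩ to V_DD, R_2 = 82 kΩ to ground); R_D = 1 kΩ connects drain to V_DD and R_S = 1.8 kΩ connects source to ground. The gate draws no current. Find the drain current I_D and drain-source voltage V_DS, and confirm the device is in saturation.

V_G = V_DD·R_2/(R_1+R_2) = 14×82/202 = 5.68 V.
Assume saturation: I_D = (k_n/2)(V_GS − V_t)² with V_GS = V_G − I_D·R_S = 5.68 − 1.8·I_D.
Substituting gives 1.33·I_D² − 6.73·I_D + 6.18 = 0, with roots I_D = 1.2 or 3.86 mA.
The root I_D = 3.86 mA gives V_GS = -1.27 V ≤ V_t, so take I_D = 1.2 mA.
Then V_GS = 3.51 V and V_DS = V_DD − I_D(R_D+R_S) = 14 − 1.2×2.8 = 10.6 V.
Saturation requires V_DS ≥ V_GS − V_t = 1.71 V; 10.6 ≥ 1.71 ✓.

I_D ≈ 1.2 mA, V_DS ≈ 11 V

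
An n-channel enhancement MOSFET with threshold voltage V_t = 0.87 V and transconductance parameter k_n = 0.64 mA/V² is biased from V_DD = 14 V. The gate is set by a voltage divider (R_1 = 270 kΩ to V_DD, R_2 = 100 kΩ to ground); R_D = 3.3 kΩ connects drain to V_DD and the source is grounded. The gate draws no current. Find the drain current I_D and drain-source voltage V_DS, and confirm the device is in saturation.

V_G = V_DD·R_2/(R_1+R_2) = 14×100/370 = 3.78 V. With the source grounded, V_GS = V_G = 3.78 V.
Assume saturation: I_D = (k_n/2)(V_GS − V_t)² = (0.64/2)×(3.78 − 0.87)² = 0.32×2.91² = 2.72 mA.
V_DS = V_DD − I_D·R_D = 14 − 2.72×3.3 = 5.03 V.
Saturation requires V_DS ≥ V_GS − V_t = 2.91 V; 5.03 ≥ 2.91 ✓.

I_D ≈ 2.7 mA, V_DS ≈ 5 V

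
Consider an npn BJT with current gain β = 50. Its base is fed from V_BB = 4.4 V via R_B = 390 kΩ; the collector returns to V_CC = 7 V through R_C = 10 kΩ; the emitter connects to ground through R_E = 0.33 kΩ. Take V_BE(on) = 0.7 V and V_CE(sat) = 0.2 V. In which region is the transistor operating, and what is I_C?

active; I_C ≈ 0.45 mA

Assume active. Base-emitter loop: I_B = (V_BB − V_BE)/(R_B + (β+1)R_E) = (4.4 − 0.7)/(390 + 51×0.33) = 0.00909 mA.
I_C = β·I_B = 50×0.00909 = 0.455 mA.
V_CE = V_CC − I_C·R_C − I_E·R_E = 7 − 0.455×10 − 0.464×0.33 = 2.3 V > V_CE(sat), so the active-region assumption holds.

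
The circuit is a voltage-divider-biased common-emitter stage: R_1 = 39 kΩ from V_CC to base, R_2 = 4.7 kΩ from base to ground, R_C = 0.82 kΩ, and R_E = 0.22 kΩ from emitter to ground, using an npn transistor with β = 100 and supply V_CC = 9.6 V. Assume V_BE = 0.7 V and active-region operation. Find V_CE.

V_CE ≈ 8.3 V

Thevenize the base divider: V_Th = V_CC·R_2/(R_1+R_2) = 9.6×4.7/43.7 = 1.03 V, R_Th = R_1‖R_2 = 4.19 kΩ.
Base-emitter loop: V_Th = I_B·R_Th + V_BE + (β+1)I_B·R_E, so I_B = (1.03 − 0.7) / (4.19 + 101×0.22) = 0.0126 mA.
I_C = β·I_B = 100×0.0126 = 1.26 mA, and I_E = (β+1)I_B = 1.27 mA.
V_CE = V_CC − I_C·R_C − I_E·R_E = 9.6 − 1.26×0.82 − 1.27×0.22 = 8.29 V.
V_CE = 8.29 V > 0.2 V confirms active-region operation.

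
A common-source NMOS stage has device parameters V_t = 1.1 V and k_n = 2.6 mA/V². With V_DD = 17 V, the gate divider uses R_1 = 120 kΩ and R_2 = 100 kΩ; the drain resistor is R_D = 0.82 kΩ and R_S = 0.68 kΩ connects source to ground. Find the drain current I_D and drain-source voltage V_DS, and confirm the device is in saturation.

I_D ≈ 6.5 mA, V_DS ≈ 7.3 V

V_G = V_DD·R_2/(R_1+R_2) = 17×100/220 = 7.73 V.
Assume saturation: I_D = (k_n/2)(V_GS − V_t)² with V_GS = V_G − I_D·R_S = 7.73 − 0.68·I_D.
Substituting gives 0.601·I_D² − 12.7·I_D + 57.1 = 0, with roots I_D = 6.47 or 14.7 mA.
The root I_D = 14.7 mA gives V_GS = -2.26 V ≤ V_t, so take I_D = 6.47 mA.
Then V_GS = 3.33 V and V_DS = V_DD − I_D(R_D+R_S) = 17 − 6.47×1.5 = 7.3 V.
Saturation requires V_DS ≥ V_GS − V_t = 2.23 V; 7.3 ≥ 2.23 ✓.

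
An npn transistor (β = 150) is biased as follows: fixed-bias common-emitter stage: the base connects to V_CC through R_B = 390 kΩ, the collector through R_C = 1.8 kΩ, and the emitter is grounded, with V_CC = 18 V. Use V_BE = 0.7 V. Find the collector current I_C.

I_C ≈ 6.7 mA

Base loop: V_CC = I_B·R_B + V_BE, so I_B = (18 − 0.7)/390 kΩ = 0.0444 mA.
In the active region I_C = β·I_B = 150 × 0.0444 = 6.65 mA.
Collector loop: V_CE = V_CC − I_C·R_C = 18 − 6.65×1.8 = 6.02 V.
Since V_CE = 6.02 V > V_CE(sat) ≈ 0.2 V, the transistor is in the active region as assumed.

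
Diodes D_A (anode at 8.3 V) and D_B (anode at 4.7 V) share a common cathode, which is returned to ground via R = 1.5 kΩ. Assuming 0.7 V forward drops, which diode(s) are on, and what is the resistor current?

Assume both conduct. Then node N would need to be at both 8.3−0.7 = 7.6 V and 4.7−0.7 = 4 V, which is impossible.
Assume only D_A conducts: V_N = 8.3 − 0.7 = 7.6 V, so I_R = 7.6/1.5 = 5.07 mA.
Check D_B: its anode-to-cathode voltage is 4.7 − 7.6 = -2.9 V < 0.7 V, so it is off. The assumption is consistent.

Only D_A conducts; I_R ≈ 5.1 mA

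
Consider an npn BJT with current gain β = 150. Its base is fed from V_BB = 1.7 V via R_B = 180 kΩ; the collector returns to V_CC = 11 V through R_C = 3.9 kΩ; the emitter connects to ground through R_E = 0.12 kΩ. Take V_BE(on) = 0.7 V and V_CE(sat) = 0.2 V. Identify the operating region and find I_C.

Assume active. Base-emitter loop: I_B = (V_BB − V_BE)/(R_B + (β+1)R_E) = (1.7 − 0.7)/(180 + 151×0.12) = 0.00505 mA.
I_C = β·I_B = 150×0.00505 = 0.757 mA.
V_CE = V_CC − I_C·R_C − I_E·R_E = 11 − 0.757×3.9 − 0.762×0.12 = 7.96 V > V_CE(sat), so the active-region assumption holds.

active; I_C ≈ 0.76 mA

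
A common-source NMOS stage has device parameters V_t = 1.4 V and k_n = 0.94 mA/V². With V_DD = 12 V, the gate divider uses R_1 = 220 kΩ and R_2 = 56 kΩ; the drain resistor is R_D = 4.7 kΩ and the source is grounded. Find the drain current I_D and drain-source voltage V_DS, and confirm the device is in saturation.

V_G = V_DD·R_2/(R_1+R_2) = 12×56/276 = 2.43 V. With the source grounded, V_GS = V_G = 2.43 V.
Assume saturation: I_D = (k_n/2)(V_GS − V_t)² = (0.94/2)×(2.43 − 1.4)² = 0.47×1.03² = 0.503 mA.
V_DS = V_DD − I_D·R_D = 12 − 0.503×4.7 = 9.63 V.
Saturation requires V_DS ≥ V_GS − V_t = 1.03 V; 9.63 ≥ 1.03 ✓.

I_D ≈ 0.5 mA, V_DS ≈ 9.6 V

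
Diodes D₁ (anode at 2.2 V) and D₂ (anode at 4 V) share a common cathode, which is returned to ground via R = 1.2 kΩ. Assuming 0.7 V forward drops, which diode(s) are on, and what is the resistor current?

Only D₂ conducts; I_R ≈ 2.8 mA

Assume both conduct. Then node N would need to be at both 2.2−0.7 = 1.5 V and 4−0.7 = 3.3 V, which is impossible.
Assume only D₂ conducts: V_N = 4 − 0.7 = 3.3 V, so I_R = 3.3/1.2 = 2.75 mA.
Check D₁: its anode-to-cathode voltage is 2.2 − 3.3 = -1.1 V < 0.7 V, so it is off. The assumption is consistent.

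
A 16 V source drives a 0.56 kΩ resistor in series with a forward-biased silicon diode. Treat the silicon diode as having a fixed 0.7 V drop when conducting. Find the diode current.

KVL around the loop: 16 = V_D + I·R = 0.7 + I × 0.56 kΩ.
So I = (16 − 0.7) / 0.56 kΩ = 15.3 / 0.56 = 27.3 mA.

I ≈ 27 mA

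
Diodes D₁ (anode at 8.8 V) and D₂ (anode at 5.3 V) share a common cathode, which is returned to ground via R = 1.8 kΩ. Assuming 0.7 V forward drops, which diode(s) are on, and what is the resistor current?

Assume both conduct. Then node N would need to be at both 8.8−0.7 = 8.1 V and 5.3−0.7 = 4.6 V, which is impossible.
Assume only D₁ conducts: V_N = 8.8 − 0.7 = 8.1 V, so I_R = 8.1/1.8 = 4.5 mA.
Check D₂: its anode-to-cathode voltage is 5.3 − 8.1 = -2.8 V < 0.7 V, so it is off. The assumption is consistent.

Only D₁ conducts; I_R ≈ 4.5 mA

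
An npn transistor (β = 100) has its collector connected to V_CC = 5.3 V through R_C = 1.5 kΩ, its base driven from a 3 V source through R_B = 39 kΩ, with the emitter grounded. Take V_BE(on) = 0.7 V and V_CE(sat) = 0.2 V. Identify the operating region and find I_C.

saturation; I_C ≈ 3.4 mA

Assume active: I_B = (3 − 0.7)/39 = 0.059 mA, giving I_C = β·I_B = 5.9 mA.
But then V_CE = 5.3 − 5.9×1.5 = -3.55 V < V_CE(sat) = 0.2 V — impossible in the active region.
So the transistor is saturated. With V_CE = 0.2 V, I_C = (V_CC − 0.2)/R_C = 5.1/1.5 = 3.4 mA.
Check: β·I_B = 5.9 mA > I_C = 3.4 mA, confirming saturation.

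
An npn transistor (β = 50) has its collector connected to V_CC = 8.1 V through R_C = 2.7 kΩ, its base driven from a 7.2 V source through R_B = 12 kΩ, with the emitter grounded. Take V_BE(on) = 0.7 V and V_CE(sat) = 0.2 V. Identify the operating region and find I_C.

Assume active: I_B = (7.2 − 0.7)/12 = 0.542 mA, giving I_C = β·I_B = 27.1 mA.
But then V_CE = 8.1 − 27.1×2.7 = -65 V < V_CE(sat) = 0.2 V — impossible in the active region.
So the transistor is saturated. With V_CE = 0.2 V, I_C = (V_CC − 0.2)/R_C = 7.9/2.7 = 2.93 mA.
Check: β·I_B = 27.1 mA > I_C = 2.93 mA, confirming saturation.

saturation; I_C ≈ 2.9 mA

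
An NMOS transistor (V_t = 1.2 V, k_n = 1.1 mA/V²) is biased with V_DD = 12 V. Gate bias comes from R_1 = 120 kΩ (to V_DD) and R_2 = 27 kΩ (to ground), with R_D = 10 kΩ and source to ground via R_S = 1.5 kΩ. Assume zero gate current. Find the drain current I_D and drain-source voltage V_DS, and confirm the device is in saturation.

V_G = V_DD·R_2/(R_1+R_2) = 12×27/147 = 2.2 V.
Assume saturation: I_D = (k_n/2)(V_GS − V_t)² with V_GS = V_G − I_D·R_S = 2.2 − 1.5·I_D.
Substituting gives 1.24·I_D² − 2.66·I_D + 0.554 = 0, with roots I_D = 0.234 or 1.91 mA.
The root I_D = 1.91 mA gives V_GS = -0.665 V ≤ V_t, so take I_D = 0.234 mA.
Then V_GS = 1.85 V and V_DS = V_DD − I_D(R_D+R_S) = 12 − 0.234×11.5 = 9.31 V.
Saturation requires V_DS ≥ V_GS − V_t = 0.653 V; 9.31 ≥ 0.653 ✓.

I_D ≈ 0.23 mA, V_DS ≈ 9.3 V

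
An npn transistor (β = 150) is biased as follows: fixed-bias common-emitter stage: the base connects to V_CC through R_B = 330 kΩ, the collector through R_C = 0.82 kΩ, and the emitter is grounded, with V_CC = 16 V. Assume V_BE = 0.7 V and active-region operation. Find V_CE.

V_CE ≈ 10 V

Base loop: V_CC = I_B·R_B + V_BE, so I_B = (16 − 0.7)/330 kΩ = 0.0464 mA.
In the active region I_C = β·I_B = 150 × 0.0464 = 6.95 mA.
Collector loop: V_CE = V_CC − I_C·R_C = 16 − 6.95×0.82 = 10.3 V.
Since V_CE = 10.3 V > V_CE(sat) ≈ 0.2 V, the transistor is in the active region as assumed.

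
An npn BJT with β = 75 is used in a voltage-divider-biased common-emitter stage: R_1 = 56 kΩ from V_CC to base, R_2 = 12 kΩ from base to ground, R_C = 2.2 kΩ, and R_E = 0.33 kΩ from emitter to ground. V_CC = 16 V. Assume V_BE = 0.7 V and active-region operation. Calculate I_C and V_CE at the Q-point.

I_C ≈ 4.6 mA, V_CE ≈ 4.5 V

Thevenize the base divider: V_Th = V_CC·R_2/(R_1+R_2) = 16×12/68 = 2.82 V, R_Th = R_1‖R_2 = 9.88 kΩ.
Base-emitter loop: V_Th = I_B·R_Th + V_BE + (β+1)I_B·R_E, so I_B = (2.82 − 0.7) / (9.88 + 76×0.33) = 0.0607 mA.
I_C = β·I_B = 75×0.0607 = 4.56 mA, and I_E = (β+1)I_B = 4.62 mA.
V_CE = V_CC − I_C·R_C − I_E·R_E = 16 − 4.56×2.2 − 4.62×0.33 = 4.45 V.
V_CE = 4.45 V > 0.2 V confirms active-region operation.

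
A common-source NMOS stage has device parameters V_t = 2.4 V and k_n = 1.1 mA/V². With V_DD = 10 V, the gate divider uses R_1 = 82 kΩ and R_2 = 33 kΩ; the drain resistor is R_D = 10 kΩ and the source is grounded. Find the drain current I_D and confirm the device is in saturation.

I_D ≈ 0.12 mA

V_G = V_DD·R_2/(R_1+R_2) = 10×33/115 = 2.87 V. With the source grounded, V_GS = V_G = 2.87 V.
Assume saturation: I_D = (k_n/2)(V_GS − V_t)² = (1.1/2)×(2.87 − 2.4)² = 0.55×0.47² = 0.121 mA.
V_DS = V_DD − I_D·R_D = 10 − 0.121×10 = 8.79 V.
Saturation requires V_DS ≥ V_GS − V_t = 0.47 V; 8.79 ≥ 0.47 ✓.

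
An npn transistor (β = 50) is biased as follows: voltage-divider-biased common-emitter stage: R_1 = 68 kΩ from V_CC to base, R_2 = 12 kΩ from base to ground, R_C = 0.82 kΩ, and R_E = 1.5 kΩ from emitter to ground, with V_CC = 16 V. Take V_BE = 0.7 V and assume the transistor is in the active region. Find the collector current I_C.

Thevenize the base divider: V_Th = V_CC·R_2/(R_1+R_2) = 16×12/80 = 2.4 V, R_Th = R_1‖R_2 = 10.2 kΩ.
Base-emitter loop: V_Th = I_B·R_Th + V_BE + (β+1)I_B·R_E, so I_B = (2.4 − 0.7) / (10.2 + 51×1.5) = 0.0196 mA.
I_C = β·I_B = 50×0.0196 = 0.98 mA, and I_E = (β+1)I_B = 1 mA.
V_CE = V_CC − I_C·R_C − I_E·R_E = 16 − 0.98×0.82 − 1×1.5 = 13.7 V.
V_CE = 13.7 V > 0.2 V confirms active-region operation.

I_C ≈ 0.98 mA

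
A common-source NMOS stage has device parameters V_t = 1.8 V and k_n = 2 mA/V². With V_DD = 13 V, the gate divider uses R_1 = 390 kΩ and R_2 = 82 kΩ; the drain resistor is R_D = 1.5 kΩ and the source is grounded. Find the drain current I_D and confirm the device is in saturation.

V_G = V_DD·R_2/(R_1+R_2) = 13×82/472 = 2.26 V. With the source grounded, V_GS = V_G = 2.26 V.
Assume saturation: I_D = (k_n/2)(V_GS − V_t)² = (2/2)×(2.26 − 1.8)² = 1×0.458² = 0.21 mA.
V_DS = V_DD − I_D·R_D = 13 − 0.21×1.5 = 12.7 V.
Saturation requires V_DS ≥ V_GS − V_t = 0.458 V; 12.7 ≥ 0.458 ✓.

I_D ≈ 0.21 mA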